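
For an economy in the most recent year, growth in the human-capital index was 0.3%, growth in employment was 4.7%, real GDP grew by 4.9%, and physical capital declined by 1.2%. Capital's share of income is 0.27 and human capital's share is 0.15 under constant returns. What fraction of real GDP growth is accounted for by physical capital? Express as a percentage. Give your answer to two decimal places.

-6.61%

Physical capital contributed 0.27 × (-1.2) = -0.324 pp.
Share of growth = -0.324 / 4.9 × 100 = -6.6122%.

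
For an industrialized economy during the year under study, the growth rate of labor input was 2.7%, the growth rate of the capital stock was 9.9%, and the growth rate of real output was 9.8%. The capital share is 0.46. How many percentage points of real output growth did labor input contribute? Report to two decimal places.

Labor's share = 1 − 0.46 = 0.54.
Contribution = share × growth = 0.54 × 2.7 = 1.458 pp.

1.46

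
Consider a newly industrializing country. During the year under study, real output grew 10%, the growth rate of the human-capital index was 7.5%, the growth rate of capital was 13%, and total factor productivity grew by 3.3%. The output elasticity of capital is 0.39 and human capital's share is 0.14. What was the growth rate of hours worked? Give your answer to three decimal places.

Hours worked grew 1.234%.

Labor's share = 1 − 0.39 − 0.14 = 0.47.
gY = gA + 0.39×13 + 0.14×7.5 + 0.47×g.
0.47×g = 10 − 3.3 − 6.12 = 0.58.
g = 0.58 / 0.47 = 1.23404%.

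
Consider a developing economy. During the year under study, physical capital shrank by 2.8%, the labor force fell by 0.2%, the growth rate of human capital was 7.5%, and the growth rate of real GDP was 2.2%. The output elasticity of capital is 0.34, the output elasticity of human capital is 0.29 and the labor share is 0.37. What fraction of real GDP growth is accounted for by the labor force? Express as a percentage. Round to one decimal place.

Labor's share = 1 − 0.34 − 0.29 = 0.37.
The labor force contributed 0.37 × (-0.2) = -0.074 pp.
Share of growth = -0.074 / 2.2 × 100 = -3.364%.

The labor force accounted for -3.4% of growth.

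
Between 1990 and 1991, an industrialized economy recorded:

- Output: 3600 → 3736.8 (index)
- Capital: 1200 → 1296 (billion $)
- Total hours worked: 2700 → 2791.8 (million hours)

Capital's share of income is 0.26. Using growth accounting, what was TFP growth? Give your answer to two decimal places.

-0.80%

Output growth = (3736.8 − 3600) / 3600 = 3.8%.
Capital growth = (1296 − 1200) / 1200 = 8%.
Total hours worked growth = (2791.8 − 2700) / 2700 = 3.4%.
Labor's share = 1 − 0.26 = 0.74.
Capital: 0.26 × 8 = 2.08 pp.
Total hours worked: 0.74 × 3.4 = 2.516 pp.
TFP growth = 3.8 − 4.596 = -0.796%.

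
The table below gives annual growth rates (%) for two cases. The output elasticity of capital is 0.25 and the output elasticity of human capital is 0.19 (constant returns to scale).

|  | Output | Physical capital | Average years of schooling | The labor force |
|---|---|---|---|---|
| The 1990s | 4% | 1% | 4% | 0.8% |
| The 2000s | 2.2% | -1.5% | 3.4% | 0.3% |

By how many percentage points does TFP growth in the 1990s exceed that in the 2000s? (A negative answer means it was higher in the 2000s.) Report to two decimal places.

Labor's share = 1 − 0.25 − 0.19 = 0.56.
The 1990s: TFP = 4 − 0.25 − 0.76 − 0.448 = 2.542%.
The 2000s: TFP = 2.2 + 0.375 − 0.646 − 0.168 = 1.761%.
Difference = 2.542 − (1.761) = 0.781 pp.

0.78 percentage points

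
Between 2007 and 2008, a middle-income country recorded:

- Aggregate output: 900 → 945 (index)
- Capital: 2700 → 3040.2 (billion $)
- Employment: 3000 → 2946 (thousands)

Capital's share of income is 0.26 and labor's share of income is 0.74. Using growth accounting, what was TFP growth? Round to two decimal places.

3.06%

Aggregate output growth = (945 − 900) / 900 = 5%.
Capital growth = (3040.2 − 2700) / 2700 = 12.6%.
Employment growth = (2946 − 3000) / 3000 = -1.8%.
Labor's share = 1 − 0.26 = 0.74.
Capital: 0.26 × 12.6 = 3.276 pp.
Employment: 0.74 × (-1.8) = -1.332 pp.
TFP growth = 5 − 1.944 = 3.056%.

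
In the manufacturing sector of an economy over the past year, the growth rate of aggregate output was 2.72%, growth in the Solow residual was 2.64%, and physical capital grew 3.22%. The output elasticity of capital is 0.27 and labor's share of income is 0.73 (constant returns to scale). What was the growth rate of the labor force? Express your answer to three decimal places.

-1.081%

Labor's share = 1 − 0.27 = 0.73.
gY = gA + 0.27×3.22 + 0.73×g.
0.73×g = 2.72 − 2.64 − 0.8694 = -0.7894.
g = -0.7894 / 0.73 = -1.08137%.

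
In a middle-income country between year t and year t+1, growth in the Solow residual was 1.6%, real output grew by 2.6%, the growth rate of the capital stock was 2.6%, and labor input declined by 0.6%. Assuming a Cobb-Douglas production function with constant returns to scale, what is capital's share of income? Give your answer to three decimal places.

α = 0.500

gY = gA + α·gK + (1−α)·gL, so gY − gA − gL = α(gK − gL).
2.6 − 1.6 + 0.6 = α × (2.6 − (-0.6)).
1.6 = 3.2 α, so α = 0.5.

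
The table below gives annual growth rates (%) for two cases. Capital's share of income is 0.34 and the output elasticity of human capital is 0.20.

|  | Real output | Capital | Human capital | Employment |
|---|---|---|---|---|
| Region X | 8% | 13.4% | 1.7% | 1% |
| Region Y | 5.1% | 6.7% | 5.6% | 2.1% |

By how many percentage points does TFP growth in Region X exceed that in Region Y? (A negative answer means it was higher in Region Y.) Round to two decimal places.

Labor's share = 1 − 0.34 − 0.2 = 0.46.
Region X: TFP = 8 − 4.556 − 0.34 − 0.46 = 2.644%.
Region Y: TFP = 5.1 − 2.278 − 1.12 − 0.966 = 0.736%.
Difference = 2.644 − (0.736) = 1.908 pp.

1.91 percentage points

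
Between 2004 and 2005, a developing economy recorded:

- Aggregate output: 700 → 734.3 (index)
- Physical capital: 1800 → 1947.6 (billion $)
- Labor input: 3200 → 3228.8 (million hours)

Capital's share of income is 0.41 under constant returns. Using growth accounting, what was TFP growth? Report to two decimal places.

Aggregate output growth = (734.3 − 700) / 700 = 4.9%.
Physical capital growth = (1947.6 − 1800) / 1800 = 8.2%.
Labor input growth = (3228.8 − 3200) / 3200 = 0.9%.
Labor's share = 1 − 0.41 = 0.59.
Physical capital: 0.41 × 8.2 = 3.362 pp.
Labor input: 0.59 × 0.9 = 0.531 pp.
TFP growth = 4.9 − 3.893 = 1.007%.

1.01%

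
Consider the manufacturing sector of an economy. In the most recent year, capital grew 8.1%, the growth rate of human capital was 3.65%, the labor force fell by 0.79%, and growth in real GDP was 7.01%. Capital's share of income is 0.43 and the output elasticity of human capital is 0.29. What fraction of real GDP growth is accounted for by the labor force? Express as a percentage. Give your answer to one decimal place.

Labor's share = 1 − 0.43 − 0.29 = 0.28.
The labor force contributed 0.28 × (-0.79) = -0.2212 pp.
Share of growth = -0.2212 / 7.01 × 100 = -3.155%.

The labor force accounted for -3.2% of growth.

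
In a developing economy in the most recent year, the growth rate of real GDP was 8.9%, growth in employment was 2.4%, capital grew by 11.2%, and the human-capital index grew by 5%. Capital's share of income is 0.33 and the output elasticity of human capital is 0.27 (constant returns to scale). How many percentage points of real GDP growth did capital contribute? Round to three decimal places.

Contribution = share × growth = 0.33 × 11.2 = 3.696 pp.

3.696 pp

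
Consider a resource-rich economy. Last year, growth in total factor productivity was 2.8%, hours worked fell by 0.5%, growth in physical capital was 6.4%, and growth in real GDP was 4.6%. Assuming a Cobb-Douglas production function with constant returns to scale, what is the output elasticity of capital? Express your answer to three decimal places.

The output elasticity of capital is 0.333.

gY = gA + α·gK + (1−α)·gL, so gY − gA − gL = α(gK − gL).
4.6 − 2.8 + 0.5 = α × (6.4 − (-0.5)).
2.3 = 6.9 α, so α = 0.33333.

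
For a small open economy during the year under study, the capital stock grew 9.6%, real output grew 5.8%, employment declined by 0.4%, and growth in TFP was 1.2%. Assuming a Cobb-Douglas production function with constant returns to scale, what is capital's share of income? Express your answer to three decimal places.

gY = gA + α·gK + (1−α)·gL, so gY − gA − gL = α(gK − gL).
5.8 − 1.2 + 0.4 = α × (9.6 − (-0.4)).
5 = 10 α, so α = 0.5.

0.500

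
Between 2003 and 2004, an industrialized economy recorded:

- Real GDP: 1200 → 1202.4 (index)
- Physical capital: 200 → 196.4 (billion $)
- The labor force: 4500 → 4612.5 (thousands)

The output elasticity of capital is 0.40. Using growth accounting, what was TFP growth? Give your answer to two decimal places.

-0.58%

Real GDP growth = (1202.4 − 1200) / 1200 = 0.2%.
Physical capital growth = (196.4 − 200) / 200 = -1.8%.
The labor force growth = (4612.5 − 4500) / 4500 = 2.5%.
Labor's share = 1 − 0.4 = 0.6.
Physical capital: 0.4 × (-1.8) = -0.72 pp.
The labor force: 0.6 × 2.5 = 1.5 pp.
TFP growth = 0.2 − 0.78 = -0.58%.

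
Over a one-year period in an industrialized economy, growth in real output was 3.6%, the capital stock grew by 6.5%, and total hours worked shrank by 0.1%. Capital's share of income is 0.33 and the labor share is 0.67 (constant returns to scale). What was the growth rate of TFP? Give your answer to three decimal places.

Labor's share = 1 − 0.33 = 0.67.
The capital stock: 0.33 × 6.5 = 2.145 pp.
Total hours worked: 0.67 × (-0.1) = -0.067 pp.
TFP growth = 3.6 − 2.078 = 1.522%.

TFP grew 1.522%.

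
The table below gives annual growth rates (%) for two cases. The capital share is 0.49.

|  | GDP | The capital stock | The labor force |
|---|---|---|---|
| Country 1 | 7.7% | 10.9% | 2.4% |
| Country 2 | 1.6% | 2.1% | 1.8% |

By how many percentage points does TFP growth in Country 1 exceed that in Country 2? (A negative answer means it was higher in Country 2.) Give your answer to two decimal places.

Labor's share = 1 − 0.49 = 0.51.
Country 1: TFP = 7.7 − 5.341 − 1.224 = 1.135%.
Country 2: TFP = 1.6 − 1.029 − 0.918 = -0.347%.
Difference = 1.135 − (-0.347) = 1.482 pp.

1.48 percentage points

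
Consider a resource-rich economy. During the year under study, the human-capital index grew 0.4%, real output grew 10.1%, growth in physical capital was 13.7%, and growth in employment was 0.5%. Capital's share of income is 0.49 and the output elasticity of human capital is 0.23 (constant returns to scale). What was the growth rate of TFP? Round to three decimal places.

Labor's share = 1 − 0.49 − 0.23 = 0.28.
Physical capital: 0.49 × 13.7 = 6.713 pp.
The human-capital index: 0.23 × 0.4 = 0.092 pp.
Employment: 0.28 × 0.5 = 0.14 pp.
TFP growth = 10.1 − 6.945 = 3.155%.

3.155%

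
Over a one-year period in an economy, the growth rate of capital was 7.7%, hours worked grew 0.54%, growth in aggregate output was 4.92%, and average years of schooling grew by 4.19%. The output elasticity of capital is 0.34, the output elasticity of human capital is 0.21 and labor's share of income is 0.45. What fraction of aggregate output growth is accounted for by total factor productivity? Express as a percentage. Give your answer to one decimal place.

Labor's share = 1 − 0.34 − 0.21 = 0.45.
Capital: 0.34 × 7.7 = 2.618 pp.
Average years of schooling: 0.21 × 4.19 = 0.8799 pp.
Hours worked: 0.45 × 0.54 = 0.243 pp.
TFP growth = 4.92 − 3.7409 = 1.1791%.
TFP share of growth = 1.1791 / 4.92 × 100 = 23.965%.

24.0%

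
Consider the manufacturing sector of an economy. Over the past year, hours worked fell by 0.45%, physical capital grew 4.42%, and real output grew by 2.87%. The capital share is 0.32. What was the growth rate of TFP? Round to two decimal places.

Labor's share = 1 − 0.32 = 0.68.
Physical capital: 0.32 × 4.42 = 1.4144 pp.
Hours worked: 0.68 × (-0.45) = -0.306 pp.
TFP growth = 2.87 − 1.1084 = 1.7616%.

1.76%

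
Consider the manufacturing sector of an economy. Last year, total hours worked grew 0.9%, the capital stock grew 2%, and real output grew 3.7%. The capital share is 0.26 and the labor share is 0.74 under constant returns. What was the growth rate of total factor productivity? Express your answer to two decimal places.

Labor's share = 1 − 0.26 = 0.74.
The capital stock: 0.26 × 2 = 0.52 pp.
Total hours worked: 0.74 × 0.9 = 0.666 pp.
TFP growth = 3.7 − 1.186 = 2.514%.

Total factor productivity grew 2.51%.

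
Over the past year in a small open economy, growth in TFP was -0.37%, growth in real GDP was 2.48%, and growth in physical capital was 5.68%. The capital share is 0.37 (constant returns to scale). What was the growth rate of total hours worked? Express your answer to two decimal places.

Labor's share = 1 − 0.37 = 0.63.
gY = gA + 0.37×5.68 + 0.63×g.
0.63×g = 2.48 + 0.37 − 2.1016 = 0.7484.
g = 0.7484 / 0.63 = 1.1879%.

Total hours worked grew 1.19%.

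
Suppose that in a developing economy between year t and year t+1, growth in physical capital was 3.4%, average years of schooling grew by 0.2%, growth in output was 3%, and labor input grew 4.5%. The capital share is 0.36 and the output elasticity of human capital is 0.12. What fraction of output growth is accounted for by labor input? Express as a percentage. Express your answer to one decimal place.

Labor input accounted for 78.0% of growth.

Labor's share = 1 − 0.36 − 0.12 = 0.52.
Labor input contributed 0.52 × 4.5 = 2.34 pp.
Share of growth = 2.34 / 3 × 100 = 78%.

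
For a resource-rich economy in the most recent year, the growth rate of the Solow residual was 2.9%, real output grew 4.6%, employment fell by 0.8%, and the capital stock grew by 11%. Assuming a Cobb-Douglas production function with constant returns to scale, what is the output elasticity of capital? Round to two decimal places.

gY = gA + α·gK + (1−α)·gL, so gY − gA − gL = α(gK − gL).
4.6 − 2.9 + 0.8 = α × (11 − (-0.8)).
2.5 = 11.8 α, so α = 0.2119.

0.21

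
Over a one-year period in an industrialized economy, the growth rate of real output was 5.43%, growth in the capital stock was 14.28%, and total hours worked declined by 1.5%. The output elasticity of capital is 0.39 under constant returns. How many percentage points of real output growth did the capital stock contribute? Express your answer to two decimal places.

Contribution = share × growth = 0.39 × 14.28 = 5.5692 pp.

5.57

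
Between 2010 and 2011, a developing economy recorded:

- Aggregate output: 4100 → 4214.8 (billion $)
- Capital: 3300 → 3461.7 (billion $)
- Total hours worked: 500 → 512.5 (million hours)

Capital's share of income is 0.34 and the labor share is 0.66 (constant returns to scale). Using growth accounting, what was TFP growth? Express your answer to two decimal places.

Aggregate output growth = (4214.8 − 4100) / 4100 = 2.8%.
Capital growth = (3461.7 − 3300) / 3300 = 4.9%.
Total hours worked growth = (512.5 − 500) / 500 = 2.5%.
Labor's share = 1 − 0.34 = 0.66.
Capital: 0.34 × 4.9 = 1.666 pp.
Total hours worked: 0.66 × 2.5 = 1.65 pp.
TFP growth = 2.8 − 3.316 = -0.516%.

-0.52%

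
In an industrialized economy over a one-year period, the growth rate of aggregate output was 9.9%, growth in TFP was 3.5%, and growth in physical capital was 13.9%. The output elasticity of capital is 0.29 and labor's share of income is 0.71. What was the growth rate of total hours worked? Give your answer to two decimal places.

Labor's share = 1 − 0.29 = 0.71.
gY = gA + 0.29×13.9 + 0.71×g.
0.71×g = 9.9 − 3.5 − 4.031 = 2.369.
g = 2.369 / 0.71 = 3.3366%.

Total hours worked grew 3.34%.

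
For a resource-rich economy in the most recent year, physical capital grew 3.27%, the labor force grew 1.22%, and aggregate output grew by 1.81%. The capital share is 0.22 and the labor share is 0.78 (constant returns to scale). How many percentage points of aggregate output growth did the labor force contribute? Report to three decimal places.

0.952

Labor's share = 1 − 0.22 = 0.78.
Contribution = share × growth = 0.78 × 1.22 = 0.9516 pp.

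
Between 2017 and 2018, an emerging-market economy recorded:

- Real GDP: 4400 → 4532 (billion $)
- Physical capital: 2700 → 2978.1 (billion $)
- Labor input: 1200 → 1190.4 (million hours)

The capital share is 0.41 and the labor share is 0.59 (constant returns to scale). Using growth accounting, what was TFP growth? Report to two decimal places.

-0.75%

Real GDP growth = (4532 − 4400) / 4400 = 3%.
Physical capital growth = (2978.1 − 2700) / 2700 = 10.3%.
Labor input growth = (1190.4 − 1200) / 1200 = -0.8%.
Labor's share = 1 − 0.41 = 0.59.
Physical capital: 0.41 × 10.3 = 4.223 pp.
Labor input: 0.59 × (-0.8) = -0.472 pp.
TFP growth = 3 − 3.751 = -0.751%.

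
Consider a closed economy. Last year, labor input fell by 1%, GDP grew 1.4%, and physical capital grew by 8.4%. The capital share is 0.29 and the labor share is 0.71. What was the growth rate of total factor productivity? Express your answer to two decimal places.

-0.33%

Labor's share = 1 − 0.29 = 0.71.
Physical capital: 0.29 × 8.4 = 2.436 pp.
Labor input: 0.71 × (-1) = -0.71 pp.
TFP growth = 1.4 − 1.726 = -0.326%.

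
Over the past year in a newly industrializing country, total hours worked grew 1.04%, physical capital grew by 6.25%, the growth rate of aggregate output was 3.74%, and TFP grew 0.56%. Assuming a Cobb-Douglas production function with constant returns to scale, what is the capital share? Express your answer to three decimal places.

gY = gA + α·gK + (1−α)·gL, so gY − gA − gL = α(gK − gL).
3.74 − 0.56 − 1.04 = α × (6.25 − 1.04).
2.14 = 5.21 α, so α = 0.41075.

The capital share is 0.411.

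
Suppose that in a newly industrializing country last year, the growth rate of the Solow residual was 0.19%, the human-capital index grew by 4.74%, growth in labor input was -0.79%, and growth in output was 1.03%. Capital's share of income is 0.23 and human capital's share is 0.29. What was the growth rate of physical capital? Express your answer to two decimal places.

-0.68%

Labor's share = 1 − 0.23 − 0.29 = 0.48.
gY = gA + 0.29×4.74 + 0.48×(-0.79) + 0.23×g.
0.23×g = 1.03 − 0.19 − 0.9954 = -0.1554.
g = -0.1554 / 0.23 = -0.6757%.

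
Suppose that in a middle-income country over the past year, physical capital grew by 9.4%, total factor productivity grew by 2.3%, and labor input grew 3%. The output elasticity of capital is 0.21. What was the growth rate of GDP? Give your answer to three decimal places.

6.644%

Labor's share = 1 − 0.21 = 0.79.
Physical capital: 0.21 × 9.4 = 1.974 pp.
Labor input: 0.79 × 3 = 2.37 pp.
Output growth = 2.3 + 4.344 = 6.644%.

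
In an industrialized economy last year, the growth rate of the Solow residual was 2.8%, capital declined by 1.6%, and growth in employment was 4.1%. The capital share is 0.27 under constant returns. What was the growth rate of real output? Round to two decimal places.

5.36%

Labor's share = 1 − 0.27 = 0.73.
Capital: 0.27 × (-1.6) = -0.432 pp.
Employment: 0.73 × 4.1 = 2.993 pp.
Output growth = 2.8 + 2.561 = 5.361%.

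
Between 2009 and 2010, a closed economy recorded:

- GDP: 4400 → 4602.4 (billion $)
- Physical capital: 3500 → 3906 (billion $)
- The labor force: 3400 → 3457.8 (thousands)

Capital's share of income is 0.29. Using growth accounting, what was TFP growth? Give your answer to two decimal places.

TFP growth was 0.03%.

GDP growth = (4602.4 − 4400) / 4400 = 4.6%.
Physical capital growth = (3906 − 3500) / 3500 = 11.6%.
The labor force growth = (3457.8 − 3400) / 3400 = 1.7%.
Labor's share = 1 − 0.29 = 0.71.
Physical capital: 0.29 × 11.6 = 3.364 pp.
The labor force: 0.71 × 1.7 = 1.207 pp.
TFP growth = 4.6 − 4.571 = 0.029%.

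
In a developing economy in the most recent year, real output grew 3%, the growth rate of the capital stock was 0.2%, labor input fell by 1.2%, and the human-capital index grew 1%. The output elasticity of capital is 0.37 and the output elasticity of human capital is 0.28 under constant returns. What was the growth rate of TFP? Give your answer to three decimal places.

Labor's share = 1 − 0.37 − 0.28 = 0.35.
The capital stock: 0.37 × 0.2 = 0.074 pp.
The human-capital index: 0.28 × 1 = 0.28 pp.
Labor input: 0.35 × (-1.2) = -0.42 pp.
TFP growth = 3 + 0.066 = 3.066%.

TFP growth was 3.066%.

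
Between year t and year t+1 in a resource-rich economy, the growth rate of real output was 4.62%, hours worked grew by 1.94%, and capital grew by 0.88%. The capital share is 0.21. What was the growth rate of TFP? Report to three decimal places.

2.903%

Labor's share = 1 − 0.21 = 0.79.
Capital: 0.21 × 0.88 = 0.1848 pp.
Hours worked: 0.79 × 1.94 = 1.5326 pp.
TFP growth = 4.62 − 1.7174 = 2.9026%.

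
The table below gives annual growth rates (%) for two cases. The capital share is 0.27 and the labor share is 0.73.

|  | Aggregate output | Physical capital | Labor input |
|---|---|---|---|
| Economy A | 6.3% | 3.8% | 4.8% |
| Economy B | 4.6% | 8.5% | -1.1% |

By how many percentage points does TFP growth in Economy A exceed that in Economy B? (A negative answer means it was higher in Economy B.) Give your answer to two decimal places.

-1.34 percentage points

Labor's share = 1 − 0.27 = 0.73.
Economy A: TFP = 6.3 − 1.026 − 3.504 = 1.77%.
Economy B: TFP = 4.6 − 2.295 + 0.803 = 3.108%.
Difference = 1.77 − (3.108) = -1.338 pp.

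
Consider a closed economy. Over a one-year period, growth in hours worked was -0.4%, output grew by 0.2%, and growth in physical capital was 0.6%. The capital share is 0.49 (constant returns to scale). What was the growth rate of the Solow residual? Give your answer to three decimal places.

Labor's share = 1 − 0.49 = 0.51.
Physical capital: 0.49 × 0.6 = 0.294 pp.
Hours worked: 0.51 × (-0.4) = -0.204 pp.
TFP growth = 0.2 − 0.09 = 0.11%.

0.110%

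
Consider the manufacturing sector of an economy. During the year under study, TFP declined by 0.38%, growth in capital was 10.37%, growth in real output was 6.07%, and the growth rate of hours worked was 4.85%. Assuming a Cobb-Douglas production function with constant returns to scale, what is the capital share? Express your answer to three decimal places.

0.290

gY = gA + α·gK + (1−α)·gL, so gY − gA − gL = α(gK − gL).
6.07 + 0.38 − 4.85 = α × (10.37 − 4.85).
1.6 = 5.52 α, so α = 0.28986.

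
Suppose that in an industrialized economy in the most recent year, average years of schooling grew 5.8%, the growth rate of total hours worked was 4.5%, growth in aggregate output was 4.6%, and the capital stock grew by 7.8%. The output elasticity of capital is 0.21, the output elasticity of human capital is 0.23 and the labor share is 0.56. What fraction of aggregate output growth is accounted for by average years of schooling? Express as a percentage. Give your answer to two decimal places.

Average years of schooling contributed 0.23 × 5.8 = 1.334 pp.
Share of growth = 1.334 / 4.6 × 100 = 29%.

29.00%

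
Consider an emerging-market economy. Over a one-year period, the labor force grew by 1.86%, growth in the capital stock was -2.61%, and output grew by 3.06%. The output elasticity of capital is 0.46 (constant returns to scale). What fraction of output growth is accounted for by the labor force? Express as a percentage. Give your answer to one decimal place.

Labor's share = 1 − 0.46 = 0.54.
The labor force contributed 0.54 × 1.86 = 1.0044 pp.
Share of growth = 1.0044 / 3.06 × 100 = 32.824%.

The labor force accounted for 32.8% of growth.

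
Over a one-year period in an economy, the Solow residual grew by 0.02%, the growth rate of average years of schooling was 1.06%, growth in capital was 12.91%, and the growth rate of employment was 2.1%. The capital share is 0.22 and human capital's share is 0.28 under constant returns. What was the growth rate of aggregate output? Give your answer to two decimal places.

Labor's share = 1 − 0.22 − 0.28 = 0.5.
Capital: 0.22 × 12.91 = 2.8402 pp.
Average years of schooling: 0.28 × 1.06 = 0.2968 pp.
Employment: 0.5 × 2.1 = 1.05 pp.
Output growth = 0.02 + 4.187 = 4.207%.

4.21%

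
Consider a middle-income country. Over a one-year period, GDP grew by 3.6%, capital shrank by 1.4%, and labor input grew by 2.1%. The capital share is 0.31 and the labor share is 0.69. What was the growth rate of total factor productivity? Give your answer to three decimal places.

Total factor productivity grew 2.585%.

Labor's share = 1 − 0.31 = 0.69.
Capital: 0.31 × (-1.4) = -0.434 pp.
Labor input: 0.69 × 2.1 = 1.449 pp.
TFP growth = 3.6 − 1.015 = 2.585%.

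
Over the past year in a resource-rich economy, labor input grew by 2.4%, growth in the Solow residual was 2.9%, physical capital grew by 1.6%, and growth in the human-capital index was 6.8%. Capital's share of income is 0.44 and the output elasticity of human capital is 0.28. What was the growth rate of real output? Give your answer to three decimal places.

Labor's share = 1 − 0.44 − 0.28 = 0.28.
Physical capital: 0.44 × 1.6 = 0.704 pp.
The human-capital index: 0.28 × 6.8 = 1.904 pp.
Labor input: 0.28 × 2.4 = 0.672 pp.
Output growth = 2.9 + 3.28 = 6.18%.

Real output grew 6.180%.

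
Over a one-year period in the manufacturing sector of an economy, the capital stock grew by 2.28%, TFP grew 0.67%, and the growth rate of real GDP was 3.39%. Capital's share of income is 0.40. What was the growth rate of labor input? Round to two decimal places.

Labor's share = 1 − 0.4 = 0.6.
gY = gA + 0.4×2.28 + 0.6×g.
0.6×g = 3.39 − 0.67 − 0.912 = 1.808.
g = 1.808 / 0.6 = 3.0133%.

Labor input grew 3.01%.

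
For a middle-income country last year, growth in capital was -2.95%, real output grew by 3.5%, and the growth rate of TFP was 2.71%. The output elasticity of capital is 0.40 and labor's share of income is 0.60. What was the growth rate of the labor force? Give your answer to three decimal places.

Labor's share = 1 − 0.4 = 0.6.
gY = gA + 0.4×(-2.95) + 0.6×g.
0.6×g = 3.5 − 2.71 + 1.18 = 1.97.
g = 1.97 / 0.6 = 3.28333%.

3.283%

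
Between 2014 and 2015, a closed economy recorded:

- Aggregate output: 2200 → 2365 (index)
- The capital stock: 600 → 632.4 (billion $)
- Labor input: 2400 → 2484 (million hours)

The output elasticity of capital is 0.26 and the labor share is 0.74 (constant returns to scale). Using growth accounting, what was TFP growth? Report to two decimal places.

Aggregate output growth = (2365 − 2200) / 2200 = 7.5%.
The capital stock growth = (632.4 − 600) / 600 = 5.4%.
Labor input growth = (2484 − 2400) / 2400 = 3.5%.
Labor's share = 1 − 0.26 = 0.74.
The capital stock: 0.26 × 5.4 = 1.404 pp.
Labor input: 0.74 × 3.5 = 2.59 pp.
TFP growth = 7.5 − 3.994 = 3.506%.

TFP growth was 3.51%.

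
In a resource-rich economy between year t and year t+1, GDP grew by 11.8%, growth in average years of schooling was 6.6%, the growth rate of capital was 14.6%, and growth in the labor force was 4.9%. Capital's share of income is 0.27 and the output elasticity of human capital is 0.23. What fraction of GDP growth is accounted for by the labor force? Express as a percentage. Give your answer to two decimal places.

The labor force accounted for 20.76% of growth.

Labor's share = 1 − 0.27 − 0.23 = 0.5.
The labor force contributed 0.5 × 4.9 = 2.45 pp.
Share of growth = 2.45 / 11.8 × 100 = 20.7627%.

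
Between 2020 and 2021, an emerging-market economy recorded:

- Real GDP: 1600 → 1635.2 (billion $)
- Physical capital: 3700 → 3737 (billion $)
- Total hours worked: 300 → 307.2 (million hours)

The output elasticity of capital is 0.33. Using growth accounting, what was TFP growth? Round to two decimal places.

Real GDP growth = (1635.2 − 1600) / 1600 = 2.2%.
Physical capital growth = (3737 − 3700) / 3700 = 1%.
Total hours worked growth = (307.2 − 300) / 300 = 2.4%.
Labor's share = 1 − 0.33 = 0.67.
Physical capital: 0.33 × 1 = 0.33 pp.
Total hours worked: 0.67 × 2.4 = 1.608 pp.
TFP growth = 2.2 − 1.938 = 0.262%.

0.26%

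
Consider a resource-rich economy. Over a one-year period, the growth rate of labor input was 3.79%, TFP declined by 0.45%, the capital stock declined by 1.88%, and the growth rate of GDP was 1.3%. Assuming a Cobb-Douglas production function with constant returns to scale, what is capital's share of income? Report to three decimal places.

0.360

gY = gA + α·gK + (1−α)·gL, so gY − gA − gL = α(gK − gL).
1.3 + 0.45 − 3.79 = α × (-1.88 − 3.79).
-2.04 = -5.67 α, so α = 0.35979.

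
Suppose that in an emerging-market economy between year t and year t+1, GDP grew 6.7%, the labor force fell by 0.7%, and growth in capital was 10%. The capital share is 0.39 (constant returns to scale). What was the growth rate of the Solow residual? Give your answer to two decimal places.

3.23%

Labor's share = 1 − 0.39 = 0.61.
Capital: 0.39 × 10 = 3.9 pp.
The labor force: 0.61 × (-0.7) = -0.427 pp.
TFP growth = 6.7 − 3.473 = 3.227%.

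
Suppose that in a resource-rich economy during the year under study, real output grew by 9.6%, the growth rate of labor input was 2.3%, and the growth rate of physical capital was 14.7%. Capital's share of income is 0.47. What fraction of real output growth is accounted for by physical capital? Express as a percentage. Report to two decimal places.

Physical capital contributed 0.47 × 14.7 = 6.909 pp.
Share of growth = 6.909 / 9.6 × 100 = 71.9688%.

71.97%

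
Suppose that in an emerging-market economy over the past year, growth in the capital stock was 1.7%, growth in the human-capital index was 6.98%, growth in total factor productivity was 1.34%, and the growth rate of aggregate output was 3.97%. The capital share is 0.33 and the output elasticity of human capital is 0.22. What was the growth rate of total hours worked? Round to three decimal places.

1.185%

Labor's share = 1 − 0.33 − 0.22 = 0.45.
gY = gA + 0.33×1.7 + 0.22×6.98 + 0.45×g.
0.45×g = 3.97 − 1.34 − 2.0966 = 0.5334.
g = 0.5334 / 0.45 = 1.18533%.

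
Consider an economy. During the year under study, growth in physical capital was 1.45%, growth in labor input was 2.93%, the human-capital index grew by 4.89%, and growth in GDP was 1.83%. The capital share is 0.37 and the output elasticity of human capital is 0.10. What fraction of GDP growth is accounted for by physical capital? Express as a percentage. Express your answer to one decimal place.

Physical capital accounted for 29.3% of growth.

Physical capital contributed 0.37 × 1.45 = 0.5365 pp.
Share of growth = 0.5365 / 1.83 × 100 = 29.317%.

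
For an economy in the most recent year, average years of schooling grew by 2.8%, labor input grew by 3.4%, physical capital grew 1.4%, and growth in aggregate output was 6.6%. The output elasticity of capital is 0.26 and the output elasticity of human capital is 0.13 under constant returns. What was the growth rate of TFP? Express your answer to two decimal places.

3.80%

Labor's share = 1 − 0.26 − 0.13 = 0.61.
Physical capital: 0.26 × 1.4 = 0.364 pp.
Average years of schooling: 0.13 × 2.8 = 0.364 pp.
Labor input: 0.61 × 3.4 = 2.074 pp.
TFP growth = 6.6 − 2.802 = 3.798%.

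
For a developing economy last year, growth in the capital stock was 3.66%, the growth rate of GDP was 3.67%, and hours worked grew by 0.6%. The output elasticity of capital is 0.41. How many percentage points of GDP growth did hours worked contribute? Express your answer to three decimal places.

Labor's share = 1 − 0.41 = 0.59.
Contribution = share × growth = 0.59 × 0.6 = 0.354 pp.

0.354 pp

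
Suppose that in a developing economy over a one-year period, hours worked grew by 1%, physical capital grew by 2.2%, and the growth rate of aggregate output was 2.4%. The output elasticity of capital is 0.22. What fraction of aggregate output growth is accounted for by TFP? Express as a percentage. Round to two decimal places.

Labor's share = 1 − 0.22 = 0.78.
Physical capital: 0.22 × 2.2 = 0.484 pp.
Hours worked: 0.78 × 1 = 0.78 pp.
TFP growth = 2.4 − 1.264 = 1.136%.
TFP share of growth = 1.136 / 2.4 × 100 = 47.3333%.

47.33%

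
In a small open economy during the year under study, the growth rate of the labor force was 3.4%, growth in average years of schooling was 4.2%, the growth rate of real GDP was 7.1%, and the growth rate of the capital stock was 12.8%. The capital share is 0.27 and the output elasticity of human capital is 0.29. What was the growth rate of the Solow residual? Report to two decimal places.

Labor's share = 1 − 0.27 − 0.29 = 0.44.
The capital stock: 0.27 × 12.8 = 3.456 pp.
Average years of schooling: 0.29 × 4.2 = 1.218 pp.
The labor force: 0.44 × 3.4 = 1.496 pp.
TFP growth = 7.1 − 6.17 = 0.93%.

The Solow residual growth was 0.93%.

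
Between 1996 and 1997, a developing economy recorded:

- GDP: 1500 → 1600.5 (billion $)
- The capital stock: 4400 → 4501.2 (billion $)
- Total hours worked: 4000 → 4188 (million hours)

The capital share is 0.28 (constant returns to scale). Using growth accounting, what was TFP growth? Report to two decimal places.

GDP growth = (1600.5 − 1500) / 1500 = 6.7%.
The capital stock growth = (4501.2 − 4400) / 4400 = 2.3%.
Total hours worked growth = (4188 − 4000) / 4000 = 4.7%.
Labor's share = 1 − 0.28 = 0.72.
The capital stock: 0.28 × 2.3 = 0.644 pp.
Total hours worked: 0.72 × 4.7 = 3.384 pp.
TFP growth = 6.7 − 4.028 = 2.672%.

TFP growth was 2.67%.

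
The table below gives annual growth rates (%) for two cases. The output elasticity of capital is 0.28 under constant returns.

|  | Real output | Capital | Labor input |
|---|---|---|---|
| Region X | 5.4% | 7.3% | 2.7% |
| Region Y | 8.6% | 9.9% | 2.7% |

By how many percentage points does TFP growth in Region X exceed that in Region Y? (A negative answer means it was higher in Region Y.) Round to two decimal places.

-2.47 percentage points

Labor's share = 1 − 0.28 = 0.72.
Region X: TFP = 5.4 − 2.044 − 1.944 = 1.412%.
Region Y: TFP = 8.6 − 2.772 − 1.944 = 3.884%.
Difference = 1.412 − (3.884) = -2.472 pp.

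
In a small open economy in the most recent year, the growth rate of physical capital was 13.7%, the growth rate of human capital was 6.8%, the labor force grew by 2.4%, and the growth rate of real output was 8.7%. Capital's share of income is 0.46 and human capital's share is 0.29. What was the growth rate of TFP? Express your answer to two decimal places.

-0.17%

Labor's share = 1 − 0.46 − 0.29 = 0.25.
Physical capital: 0.46 × 13.7 = 6.302 pp.
Human capital: 0.29 × 6.8 = 1.972 pp.
The labor force: 0.25 × 2.4 = 0.6 pp.
TFP growth = 8.7 − 8.874 = -0.174%.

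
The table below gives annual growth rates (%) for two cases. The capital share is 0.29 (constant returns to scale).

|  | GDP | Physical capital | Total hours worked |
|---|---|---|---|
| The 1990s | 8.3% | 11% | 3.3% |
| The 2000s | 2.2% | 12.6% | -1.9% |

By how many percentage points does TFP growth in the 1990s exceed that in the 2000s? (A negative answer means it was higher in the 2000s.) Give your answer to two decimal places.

2.87 percentage points

Labor's share = 1 − 0.29 = 0.71.
The 1990s: TFP = 8.3 − 3.19 − 2.343 = 2.767%.
The 2000s: TFP = 2.2 − 3.654 + 1.349 = -0.105%.
Difference = 2.767 − (-0.105) = 2.872 pp.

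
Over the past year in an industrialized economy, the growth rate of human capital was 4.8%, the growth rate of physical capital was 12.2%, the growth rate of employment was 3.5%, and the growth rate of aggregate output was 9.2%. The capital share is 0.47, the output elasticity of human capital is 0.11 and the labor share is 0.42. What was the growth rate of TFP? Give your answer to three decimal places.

TFP growth was 1.468%.

Labor's share = 1 − 0.47 − 0.11 = 0.42.
Physical capital: 0.47 × 12.2 = 5.734 pp.
Human capital: 0.11 × 4.8 = 0.528 pp.
Employment: 0.42 × 3.5 = 1.47 pp.
TFP growth = 9.2 − 7.732 = 1.468%.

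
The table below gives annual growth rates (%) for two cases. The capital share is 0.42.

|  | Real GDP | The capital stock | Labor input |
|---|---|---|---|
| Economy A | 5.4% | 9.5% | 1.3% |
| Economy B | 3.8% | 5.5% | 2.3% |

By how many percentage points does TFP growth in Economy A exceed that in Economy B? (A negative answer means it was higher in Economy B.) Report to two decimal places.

Labor's share = 1 − 0.42 = 0.58.
Economy A: TFP = 5.4 − 3.99 − 0.754 = 0.656%.
Economy B: TFP = 3.8 − 2.31 − 1.334 = 0.156%.
Difference = 0.656 − (0.156) = 0.5 pp.

0.50 percentage points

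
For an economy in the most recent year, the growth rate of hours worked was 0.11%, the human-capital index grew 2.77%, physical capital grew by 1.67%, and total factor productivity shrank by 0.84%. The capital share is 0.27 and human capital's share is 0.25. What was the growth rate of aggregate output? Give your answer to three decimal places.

Labor's share = 1 − 0.27 − 0.25 = 0.48.
Physical capital: 0.27 × 1.67 = 0.4509 pp.
The human-capital index: 0.25 × 2.77 = 0.6925 pp.
Hours worked: 0.48 × 0.11 = 0.0528 pp.
Output growth = -0.84 + 1.1962 = 0.3562%.

0.356%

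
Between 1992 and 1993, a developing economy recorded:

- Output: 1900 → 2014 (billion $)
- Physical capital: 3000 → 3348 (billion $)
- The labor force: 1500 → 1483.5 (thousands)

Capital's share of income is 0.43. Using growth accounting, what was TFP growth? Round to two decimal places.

TFP grew 1.64%.

Output growth = (2014 − 1900) / 1900 = 6%.
Physical capital growth = (3348 − 3000) / 3000 = 11.6%.
The labor force growth = (1483.5 − 1500) / 1500 = -1.1%.
Labor's share = 1 − 0.43 = 0.57.
Physical capital: 0.43 × 11.6 = 4.988 pp.
The labor force: 0.57 × (-1.1) = -0.627 pp.
TFP growth = 6 − 4.361 = 1.639%.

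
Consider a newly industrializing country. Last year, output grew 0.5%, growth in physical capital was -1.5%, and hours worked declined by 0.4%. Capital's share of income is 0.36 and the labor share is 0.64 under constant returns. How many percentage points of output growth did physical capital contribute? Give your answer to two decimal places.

Contribution = share × growth = 0.36 × (-1.5) = -0.54 pp.

-0.54 pp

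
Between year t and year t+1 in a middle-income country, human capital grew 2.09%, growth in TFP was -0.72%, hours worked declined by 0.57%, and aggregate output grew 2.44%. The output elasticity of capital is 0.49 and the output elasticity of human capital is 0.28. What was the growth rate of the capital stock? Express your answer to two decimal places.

The capital stock growth was 5.52%.

Labor's share = 1 − 0.49 − 0.28 = 0.23.
gY = gA + 0.28×2.09 + 0.23×(-0.57) + 0.49×g.
0.49×g = 2.44 + 0.72 − 0.4541 = 2.7059.
g = 2.7059 / 0.49 = 5.5222%.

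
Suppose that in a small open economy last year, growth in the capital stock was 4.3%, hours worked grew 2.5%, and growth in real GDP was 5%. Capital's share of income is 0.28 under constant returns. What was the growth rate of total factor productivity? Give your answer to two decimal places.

2.00%

Labor's share = 1 − 0.28 = 0.72.
The capital stock: 0.28 × 4.3 = 1.204 pp.
Hours worked: 0.72 × 2.5 = 1.8 pp.
TFP growth = 5 − 3.004 = 1.996%.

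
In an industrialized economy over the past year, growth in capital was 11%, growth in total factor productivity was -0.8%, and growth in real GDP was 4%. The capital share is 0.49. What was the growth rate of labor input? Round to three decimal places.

-1.157%

Labor's share = 1 − 0.49 = 0.51.
gY = gA + 0.49×11 + 0.51×g.
0.51×g = 4 + 0.8 − 5.39 = -0.59.
g = -0.59 / 0.51 = -1.15686%.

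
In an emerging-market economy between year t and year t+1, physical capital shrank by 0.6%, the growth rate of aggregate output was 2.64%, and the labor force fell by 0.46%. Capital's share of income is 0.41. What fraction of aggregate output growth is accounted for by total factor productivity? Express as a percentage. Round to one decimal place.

Labor's share = 1 − 0.41 = 0.59.
Physical capital: 0.41 × (-0.6) = -0.246 pp.
The labor force: 0.59 × (-0.46) = -0.2714 pp.
TFP growth = 2.64 + 0.5174 = 3.1574%.
TFP share of growth = 3.1574 / 2.64 × 100 = 119.598%.

119.6%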